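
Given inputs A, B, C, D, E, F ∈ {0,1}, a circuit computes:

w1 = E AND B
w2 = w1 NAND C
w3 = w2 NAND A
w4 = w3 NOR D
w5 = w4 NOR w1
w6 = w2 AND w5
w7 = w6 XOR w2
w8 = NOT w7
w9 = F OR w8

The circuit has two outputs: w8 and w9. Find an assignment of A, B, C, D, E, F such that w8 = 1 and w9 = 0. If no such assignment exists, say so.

Across all 64 input combinations, none give both w8 = 1 and w9 = 0.

no solution exists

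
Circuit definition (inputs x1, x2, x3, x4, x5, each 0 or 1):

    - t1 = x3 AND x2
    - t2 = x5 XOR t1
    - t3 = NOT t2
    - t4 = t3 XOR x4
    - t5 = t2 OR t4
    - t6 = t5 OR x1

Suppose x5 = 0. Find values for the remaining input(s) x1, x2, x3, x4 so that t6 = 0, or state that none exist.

x1=0, x2=0, x3=0, x4=1

Check with x5 = 0 and x1=0, x2=0, x3=0, x4=1:
t1 = x3 AND x2 = 0 AND 0 = 0
t2 = x5 XOR t1 = 0 XOR 0 = 0
t3 = NOT t2 = NOT 0 = 1
t4 = t3 XOR x4 = 1 XOR 1 = 0
t5 = t2 OR t4 = 0 OR 0 = 0
t6 = t5 OR x1 = 0 OR 0 = 0
So t6 = 0.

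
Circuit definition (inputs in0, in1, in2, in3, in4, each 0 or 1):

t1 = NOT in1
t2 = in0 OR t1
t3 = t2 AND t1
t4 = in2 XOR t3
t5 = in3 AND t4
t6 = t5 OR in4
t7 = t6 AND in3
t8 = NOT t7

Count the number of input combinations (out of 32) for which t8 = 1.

t8 = NOT t7 must be 1, so t7 = 0.
t7 = t6 AND in3 must be 0, so at least one of t6, in3 is 0.
Enumerating the 32 input combinations, 20 give t8 = 1 and 12 give t8 = 0.

20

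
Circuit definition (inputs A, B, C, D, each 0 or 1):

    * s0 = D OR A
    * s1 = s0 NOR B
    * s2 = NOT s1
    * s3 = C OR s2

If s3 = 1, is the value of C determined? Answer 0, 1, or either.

Both values of C occur among assignments with s3 = 1:
  C=0: A=0, B=0, C=0, D=1
  C=1: A=0, B=0, C=1, D=0

either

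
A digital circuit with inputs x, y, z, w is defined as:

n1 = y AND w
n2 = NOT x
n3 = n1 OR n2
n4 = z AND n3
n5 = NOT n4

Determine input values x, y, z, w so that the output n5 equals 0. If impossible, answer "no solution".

x=0 y=0 z=1 w=0

n5 = NOT n4 must be 0, so n4 = 1.
Check with x=0 y=0 z=1 w=0:
n1 = y AND w = 0 AND 0 = 0
n2 = NOT x = NOT 0 = 1
n3 = n1 OR n2 = 0 OR 1 = 1
n4 = z AND n3 = 1 AND 1 = 1
n5 = NOT n4 = NOT 1 = 0
So n5 = 0 as required.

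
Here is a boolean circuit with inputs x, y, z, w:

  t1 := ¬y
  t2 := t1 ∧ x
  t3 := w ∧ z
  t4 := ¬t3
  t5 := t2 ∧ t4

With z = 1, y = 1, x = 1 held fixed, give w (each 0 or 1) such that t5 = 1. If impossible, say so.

With z = 1, y = 1, x = 1 fixed, none of the 2 settings of w give t5 = 1.
For example, with w=0:
t1 = ¬y = ¬1 = 0
t2 = t1 ∧ x = 0 ∧ 1 = 0
t3 = w ∧ z = 0 ∧ 1 = 0
t4 = ¬t3 = ¬0 = 1
t5 = t2 ∧ t4 = 0 ∧ 1 = 0
giving t5 = 0 ≠ 1.

no solution exists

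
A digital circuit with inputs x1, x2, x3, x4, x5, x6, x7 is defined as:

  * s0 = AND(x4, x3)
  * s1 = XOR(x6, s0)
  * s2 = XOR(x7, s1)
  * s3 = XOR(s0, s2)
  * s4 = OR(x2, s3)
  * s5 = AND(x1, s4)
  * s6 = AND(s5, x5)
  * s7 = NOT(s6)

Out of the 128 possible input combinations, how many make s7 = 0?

s7 = NOT(s6) must be 0, so s6 = 1.
s6 = AND(s5, x5) must be 1, so both s5 = 1 and x5 = 1.
Enumerating the 128 input combinations, 24 give s7 = 0 and 104 give s7 = 1.

24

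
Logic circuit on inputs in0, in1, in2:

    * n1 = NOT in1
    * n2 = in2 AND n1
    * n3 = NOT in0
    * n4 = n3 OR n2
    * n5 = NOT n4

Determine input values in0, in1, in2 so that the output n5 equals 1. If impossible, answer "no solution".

in0=1, in1=1, in2=0

Check with in0=1, in1=1, in2=0:
n1 = NOT in1 = NOT 1 = 0
n2 = in2 AND n1 = 0 AND 0 = 0
n3 = NOT in0 = NOT 1 = 0
n4 = n3 OR n2 = 0 OR 0 = 0
n5 = NOT n4 = NOT 0 = 1
So n5 = 1 as required.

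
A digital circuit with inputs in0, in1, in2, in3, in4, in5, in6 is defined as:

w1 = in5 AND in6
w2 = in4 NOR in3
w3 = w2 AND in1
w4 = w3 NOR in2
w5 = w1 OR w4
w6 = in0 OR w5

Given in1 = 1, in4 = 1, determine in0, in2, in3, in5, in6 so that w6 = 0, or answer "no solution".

Check with in1 = 1, in4 = 1 and in0=0, in2=1, in3=0, in5=1, in6=0:
w1 = in5 AND in6 = 1 AND 0 = 0
w2 = in4 NOR in3 = 1 NOR 0 = 0
w3 = w2 AND in1 = 0 AND 1 = 0
w4 = w3 NOR in2 = 0 NOR 1 = 0
w5 = w1 OR w4 = 0 OR 0 = 0
w6 = in0 OR w5 = 0 OR 0 = 0
So w6 = 0.

in0=0, in2=1, in3=0, in5=1, in6=0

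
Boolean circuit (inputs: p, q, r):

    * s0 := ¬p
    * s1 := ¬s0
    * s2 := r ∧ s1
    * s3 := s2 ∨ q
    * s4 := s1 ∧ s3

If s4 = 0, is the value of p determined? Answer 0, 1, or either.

either

Both values of p occur among assignments with s4 = 0:
  p=0: p=0, q=0, r=0
  p=1: p=1, q=0, r=0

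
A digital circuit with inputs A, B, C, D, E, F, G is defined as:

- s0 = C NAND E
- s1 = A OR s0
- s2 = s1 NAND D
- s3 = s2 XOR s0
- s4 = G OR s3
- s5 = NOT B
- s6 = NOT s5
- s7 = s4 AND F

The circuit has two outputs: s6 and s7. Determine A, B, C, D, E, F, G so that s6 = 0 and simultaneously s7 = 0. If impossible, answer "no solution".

A=0 B=0 C=1 D=0 E=0 F=0 G=1

Check with A=0 B=0 C=1 D=0 E=0 F=0 G=1:
s0 = C NAND E = 1 NAND 0 = 1
s1 = A OR s0 = 0 OR 1 = 1
s2 = s1 NAND D = 1 NAND 0 = 1
s3 = s2 XOR s0 = 1 XOR 1 = 0
s4 = G OR s3 = 1 OR 0 = 1
s5 = NOT B = NOT 0 = 1
s6 = NOT s5 = NOT 1 = 0
s7 = s4 AND F = 1 AND 0 = 0
So s6 = 0 and s7 = 0.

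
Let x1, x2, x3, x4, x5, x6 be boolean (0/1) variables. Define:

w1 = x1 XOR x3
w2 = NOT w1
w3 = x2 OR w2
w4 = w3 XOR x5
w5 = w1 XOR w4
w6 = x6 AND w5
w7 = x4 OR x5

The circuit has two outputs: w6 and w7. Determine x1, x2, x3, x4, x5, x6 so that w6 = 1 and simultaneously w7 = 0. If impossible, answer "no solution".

Check with x1=0 x2=1 x3=0 x4=0 x5=0 x6=1:
w1 = x1 XOR x3 = 0 XOR 0 = 0
w2 = NOT w1 = NOT 0 = 1
w3 = x2 OR w2 = 1 OR 1 = 1
w4 = w3 XOR x5 = 1 XOR 0 = 1
w5 = w1 XOR w4 = 0 XOR 1 = 1
w6 = x6 AND w5 = 1 AND 1 = 1
w7 = x4 OR x5 = 0 OR 0 = 0
So w6 = 1 and w7 = 0.

x1=0 x2=1 x3=0 x4=0 x5=0 x6=1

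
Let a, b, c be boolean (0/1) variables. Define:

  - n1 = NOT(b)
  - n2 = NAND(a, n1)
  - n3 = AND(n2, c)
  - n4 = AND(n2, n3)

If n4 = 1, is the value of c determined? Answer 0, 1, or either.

1

n4 = AND(n2, n3) must be 1, so both n2 = 1 and n3 = 1.
Every assignment with n4 = 1 has c = 1; there are 3 such assignment(s).
  a=0, b=0, c=1
  a=0, b=1, c=1
  a=1, b=1, c=1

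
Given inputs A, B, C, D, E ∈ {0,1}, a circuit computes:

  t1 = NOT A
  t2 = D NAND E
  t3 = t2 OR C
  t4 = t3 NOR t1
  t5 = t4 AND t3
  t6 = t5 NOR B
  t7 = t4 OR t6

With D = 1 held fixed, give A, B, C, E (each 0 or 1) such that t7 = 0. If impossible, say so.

Check with D = 1 and A=0, B=1, C=1, E=1:
t1 = NOT A = NOT 0 = 1
t2 = D NAND E = 1 NAND 1 = 0
t3 = t2 OR C = 0 OR 1 = 1
t4 = t3 NOR t1 = 1 NOR 1 = 0
t5 = t4 AND t3 = 0 AND 1 = 0
t6 = t5 NOR B = 0 NOR 1 = 0
t7 = t4 OR t6 = 0 OR 0 = 0
So t7 = 0.

A=0, B=1, C=1, E=1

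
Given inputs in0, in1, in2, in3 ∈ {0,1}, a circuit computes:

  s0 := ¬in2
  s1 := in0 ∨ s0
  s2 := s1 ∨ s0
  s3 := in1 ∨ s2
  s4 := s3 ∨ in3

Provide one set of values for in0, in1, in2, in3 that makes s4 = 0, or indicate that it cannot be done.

Check with in0=0 in1=0 in2=1 in3=0:
s0 = ¬in2 = ¬1 = 0
s1 = in0 ∨ s0 = 0 ∨ 0 = 0
s2 = s1 ∨ s0 = 0 ∨ 0 = 0
s3 = in1 ∨ s2 = 0 ∨ 0 = 0
s4 = s3 ∨ in3 = 0 ∨ 0 = 0
So s4 = 0 as required.

in0=0 in1=0 in2=1 in3=0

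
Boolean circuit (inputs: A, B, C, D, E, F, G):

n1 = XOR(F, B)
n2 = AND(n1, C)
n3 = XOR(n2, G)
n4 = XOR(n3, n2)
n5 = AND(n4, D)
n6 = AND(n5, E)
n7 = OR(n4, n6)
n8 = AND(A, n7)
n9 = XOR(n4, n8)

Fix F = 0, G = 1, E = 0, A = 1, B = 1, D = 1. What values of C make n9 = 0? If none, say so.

Check with F = 0, G = 1, E = 0, A = 1, B = 1, D = 1 and C=1:
n1 = XOR(F, B) = XOR(0, 1) = 1
n2 = AND(n1, C) = AND(1, 1) = 1
n3 = XOR(n2, G) = XOR(1, 1) = 0
n4 = XOR(n3, n2) = XOR(0, 1) = 1
n5 = AND(n4, D) = AND(1, 1) = 1
n6 = AND(n5, E) = AND(1, 0) = 0
n7 = OR(n4, n6) = OR(1, 0) = 1
n8 = AND(A, n7) = AND(1, 1) = 1
n9 = XOR(n4, n8) = XOR(1, 1) = 0
So n9 = 0.

C=1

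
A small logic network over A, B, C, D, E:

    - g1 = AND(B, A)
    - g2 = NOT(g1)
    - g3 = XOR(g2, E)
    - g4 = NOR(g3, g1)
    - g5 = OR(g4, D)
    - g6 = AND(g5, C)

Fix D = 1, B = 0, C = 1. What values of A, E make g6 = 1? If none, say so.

A=0, E=0

Check with D = 1, B = 0, C = 1 and A=0, E=0:
g1 = AND(B, A) = AND(0, 0) = 0
g2 = NOT(g1) = NOT 0 = 1
g3 = XOR(g2, E) = XOR(1, 0) = 1
g4 = NOR(g3, g1) = NOR(1, 0) = 0
g5 = OR(g4, D) = OR(0, 1) = 1
g6 = AND(g5, C) = AND(1, 1) = 1
So g6 = 1.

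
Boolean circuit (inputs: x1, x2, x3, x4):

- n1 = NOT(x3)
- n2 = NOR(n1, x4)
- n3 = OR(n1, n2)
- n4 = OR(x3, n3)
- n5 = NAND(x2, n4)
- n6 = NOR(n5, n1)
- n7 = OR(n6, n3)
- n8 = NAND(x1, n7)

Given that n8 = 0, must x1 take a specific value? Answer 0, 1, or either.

1

n8 = NAND(x1, n7) must be 0, so both x1 = 1 and n7 = 1.
Every assignment with n8 = 0 has x1 = 1; there are 7 such assignment(s).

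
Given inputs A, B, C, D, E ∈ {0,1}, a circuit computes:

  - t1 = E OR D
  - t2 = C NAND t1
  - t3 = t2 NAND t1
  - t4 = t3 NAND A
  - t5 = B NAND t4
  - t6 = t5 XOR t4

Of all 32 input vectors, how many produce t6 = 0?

t6 = t5 XOR t4 must be 0, so t5 and t4 are equal.
Enumerating the 32 input combinations, 11 give t6 = 0 and 21 give t6 = 1.

11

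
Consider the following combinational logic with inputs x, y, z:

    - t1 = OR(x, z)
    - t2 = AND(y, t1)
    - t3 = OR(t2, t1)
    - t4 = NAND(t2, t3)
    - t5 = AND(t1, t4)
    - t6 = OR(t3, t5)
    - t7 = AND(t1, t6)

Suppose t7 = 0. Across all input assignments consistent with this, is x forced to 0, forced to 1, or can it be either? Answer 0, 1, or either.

0

t7 = AND(t1, t6) must be 0, so at least one of t1, t6 is 0.
Every assignment with t7 = 0 has x = 0; there are 2 such assignment(s).
  x=0, y=0, z=0
  x=0, y=1, z=0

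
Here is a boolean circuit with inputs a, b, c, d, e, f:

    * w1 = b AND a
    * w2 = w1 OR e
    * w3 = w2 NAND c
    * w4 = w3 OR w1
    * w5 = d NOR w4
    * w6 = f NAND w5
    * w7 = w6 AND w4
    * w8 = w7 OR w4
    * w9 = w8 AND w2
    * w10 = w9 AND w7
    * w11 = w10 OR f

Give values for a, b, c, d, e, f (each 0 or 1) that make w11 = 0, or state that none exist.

w11 = w10 OR f must be 0, so both w10 = 0 and f = 0.
w10 = w9 AND w7 must be 0, so at least one of w9, w7 is 0.
Check with a=1, b=0, c=1, d=1, e=0, f=0:
w1 = b AND a = 0 AND 1 = 0
w2 = w1 OR e = 0 OR 0 = 0
w3 = w2 NAND c = 0 NAND 1 = 1
w4 = w3 OR w1 = 1 OR 0 = 1
w5 = d NOR w4 = 1 NOR 1 = 0
w6 = f NAND w5 = 0 NAND 0 = 1
w7 = w6 AND w4 = 1 AND 1 = 1
w8 = w7 OR w4 = 1 OR 1 = 1
w9 = w8 AND w2 = 1 AND 0 = 0
w10 = w9 AND w7 = 0 AND 1 = 0
w11 = w10 OR f = 0 OR 0 = 0
So w11 = 0 as required.

a=1, b=0, c=1, d=1, e=0, f=0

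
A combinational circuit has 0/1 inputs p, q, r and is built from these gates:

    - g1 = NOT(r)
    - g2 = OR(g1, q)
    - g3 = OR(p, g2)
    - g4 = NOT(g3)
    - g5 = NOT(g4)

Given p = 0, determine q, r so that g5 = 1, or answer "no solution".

g5 = NOT(g4) must be 1, so g4 = 0.
g4 = NOT(g3) must be 0, so g3 = 1.
Check with p = 0 and q=0, r=0:
g1 = NOT(r) = NOT 0 = 1
g2 = OR(g1, q) = OR(1, 0) = 1
g3 = OR(p, g2) = OR(0, 1) = 1
g4 = NOT(g3) = NOT 1 = 0
g5 = NOT(g4) = NOT 0 = 1
So g5 = 1.

q=0, r=0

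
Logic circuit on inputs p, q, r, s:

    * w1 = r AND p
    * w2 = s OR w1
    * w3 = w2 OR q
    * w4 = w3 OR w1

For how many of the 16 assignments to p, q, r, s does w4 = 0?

w4 = w3 OR w1 must be 0, so both w3 = 0 and w1 = 0.
Satisfying assignments:
  p=0, q=0, r=0, s=0
  p=0, q=0, r=1, s=0
  p=1, q=0, r=0, s=0

3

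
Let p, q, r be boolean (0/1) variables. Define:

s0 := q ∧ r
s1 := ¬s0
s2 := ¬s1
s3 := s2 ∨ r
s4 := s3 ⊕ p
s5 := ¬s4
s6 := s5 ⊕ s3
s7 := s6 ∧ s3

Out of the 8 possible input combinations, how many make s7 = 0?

s7 = s6 ∧ s3 must be 0, so at least one of s6, s3 is 0.
Satisfying assignments:
  p=0, q=0, r=0
  p=0, q=1, r=0
  p=1, q=0, r=0
  p=1, q=0, r=1
  p=1, q=1, r=0
  p=1, q=1, r=1

6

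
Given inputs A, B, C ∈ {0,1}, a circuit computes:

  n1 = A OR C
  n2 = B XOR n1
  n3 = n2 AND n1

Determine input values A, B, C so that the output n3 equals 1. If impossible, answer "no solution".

A=0 B=0 C=1

n3 = n2 AND n1 must be 1, so both n2 = 1 and n1 = 1.
n2 = B XOR n1 must be 1, so B and n1 differ.
Check with A=0 B=0 C=1:
n1 = A OR C = 0 OR 1 = 1
n2 = B XOR n1 = 0 XOR 1 = 1
n3 = n2 AND n1 = 1 AND 1 = 1
So n3 = 1 as required.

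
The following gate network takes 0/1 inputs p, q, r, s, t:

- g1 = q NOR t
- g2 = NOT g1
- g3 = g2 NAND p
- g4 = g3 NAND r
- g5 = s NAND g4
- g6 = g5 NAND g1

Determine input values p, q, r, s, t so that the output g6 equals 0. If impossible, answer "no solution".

p=0, q=0, r=1, s=1, t=0

g6 = g5 NAND g1 must be 0, so both g5 = 1 and g1 = 1.
Check with p=0, q=0, r=1, s=1, t=0:
g1 = q NOR t = 0 NOR 0 = 1
g2 = NOT g1 = NOT 1 = 0
g3 = g2 NAND p = 0 NAND 0 = 1
g4 = g3 NAND r = 1 NAND 1 = 0
g5 = s NAND g4 = 1 NAND 0 = 1
g6 = g5 NAND g1 = 1 NAND 1 = 0
So g6 = 0 as required.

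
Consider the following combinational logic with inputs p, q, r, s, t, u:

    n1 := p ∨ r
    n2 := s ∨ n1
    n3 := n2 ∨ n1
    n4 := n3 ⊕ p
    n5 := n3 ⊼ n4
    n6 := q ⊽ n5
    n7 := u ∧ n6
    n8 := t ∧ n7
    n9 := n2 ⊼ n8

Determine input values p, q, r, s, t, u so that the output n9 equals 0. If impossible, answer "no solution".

n9 = n2 ⊼ n8 must be 0, so both n2 = 1 and n8 = 1.
n2 = s ∨ n1 must be 1, so at least one of s, n1 is 1.
Check with p=0, q=0, r=0, s=1, t=1, u=1:
n1 = p ∨ r = 0 ∨ 0 = 0
n2 = s ∨ n1 = 1 ∨ 0 = 1
n3 = n2 ∨ n1 = 1 ∨ 0 = 1
n4 = n3 ⊕ p = 1 ⊕ 0 = 1
n5 = n3 ⊼ n4 = 1 ⊼ 1 = 0
n6 = q ⊽ n5 = 0 ⊽ 0 = 1
n7 = u ∧ n6 = 1 ∧ 1 = 1
n8 = t ∧ n7 = 1 ∧ 1 = 1
n9 = n2 ⊼ n8 = 1 ⊼ 1 = 0
So n9 = 0 as required.

p=0, q=0, r=0, s=1, t=1, u=1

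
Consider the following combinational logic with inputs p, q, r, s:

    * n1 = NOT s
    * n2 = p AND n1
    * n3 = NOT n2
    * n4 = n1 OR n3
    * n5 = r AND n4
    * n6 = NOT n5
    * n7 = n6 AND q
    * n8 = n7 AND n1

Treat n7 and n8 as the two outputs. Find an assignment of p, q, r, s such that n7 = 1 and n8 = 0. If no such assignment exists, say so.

Check with p=0, q=1, r=0, s=1:
n1 = NOT s = NOT 1 = 0
n2 = p AND n1 = 0 AND 0 = 0
n3 = NOT n2 = NOT 0 = 1
n4 = n1 OR n3 = 0 OR 1 = 1
n5 = r AND n4 = 0 AND 1 = 0
n6 = NOT n5 = NOT 0 = 1
n7 = n6 AND q = 1 AND 1 = 1
n8 = n7 AND n1 = 1 AND 0 = 0
So n7 = 1 and n8 = 0.

p=0, q=1, r=0, s=1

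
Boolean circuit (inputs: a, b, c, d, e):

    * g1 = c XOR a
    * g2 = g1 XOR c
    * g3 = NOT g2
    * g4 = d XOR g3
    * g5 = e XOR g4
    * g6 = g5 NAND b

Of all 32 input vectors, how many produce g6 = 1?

g6 = g5 NAND b must be 1, so at least one of g5, b is 0.
Enumerating the 32 input combinations, 24 give g6 = 1 and 8 give g6 = 0.

24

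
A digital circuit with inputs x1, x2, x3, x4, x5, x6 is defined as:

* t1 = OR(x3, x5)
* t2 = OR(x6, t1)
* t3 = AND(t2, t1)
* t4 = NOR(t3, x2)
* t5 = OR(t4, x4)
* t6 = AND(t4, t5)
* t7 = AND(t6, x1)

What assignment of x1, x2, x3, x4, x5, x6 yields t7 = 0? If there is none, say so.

t7 = AND(t6, x1) must be 0, so at least one of t6, x1 is 0.
Check with x1=0, x2=0, x3=1, x4=0, x5=0, x6=1:
t1 = OR(x3, x5) = OR(1, 0) = 1
t2 = OR(x6, t1) = OR(1, 1) = 1
t3 = AND(t2, t1) = AND(1, 1) = 1
t4 = NOR(t3, x2) = NOR(1, 0) = 0
t5 = OR(t4, x4) = OR(0, 0) = 0
t6 = AND(t4, t5) = AND(0, 0) = 0
t7 = AND(t6, x1) = AND(0, 0) = 0
So t7 = 0 as required.

x1=0, x2=0, x3=1, x4=0, x5=0, x6=1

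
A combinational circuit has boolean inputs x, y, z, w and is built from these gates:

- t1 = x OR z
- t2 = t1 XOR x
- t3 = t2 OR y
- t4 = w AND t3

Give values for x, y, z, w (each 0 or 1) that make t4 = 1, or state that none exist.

t4 = w AND t3 must be 1, so both w = 1 and t3 = 1.
t3 = t2 OR y must be 1, so at least one of t2, y is 1.
Check with x=1, y=1, z=0, w=1:
t1 = x OR z = 1 OR 0 = 1
t2 = t1 XOR x = 1 XOR 1 = 0
t3 = t2 OR y = 0 OR 1 = 1
t4 = w AND t3 = 1 AND 1 = 1
So t4 = 1 as required.

x=1, y=1, z=0, w=1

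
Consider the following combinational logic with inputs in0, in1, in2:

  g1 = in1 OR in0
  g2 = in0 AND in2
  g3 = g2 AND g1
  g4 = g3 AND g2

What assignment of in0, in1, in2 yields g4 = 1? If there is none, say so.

in0=1, in1=0, in2=1

g4 = g3 AND g2 must be 1, so both g3 = 1 and g2 = 1.
Check with in0=1, in1=0, in2=1:
g1 = in1 OR in0 = 0 OR 1 = 1
g2 = in0 AND in2 = 1 AND 1 = 1
g3 = g2 AND g1 = 1 AND 1 = 1
g4 = g3 AND g2 = 1 AND 1 = 1
So g4 = 1 as required.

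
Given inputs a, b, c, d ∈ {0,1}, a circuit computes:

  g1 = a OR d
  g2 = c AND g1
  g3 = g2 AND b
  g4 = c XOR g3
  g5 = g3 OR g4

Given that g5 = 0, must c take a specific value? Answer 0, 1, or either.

g5 = g3 OR g4 must be 0, so both g3 = 0 and g4 = 0.
g3 = g2 AND b must be 0, so at least one of g2, b is 0.
g4 = c XOR g3 must be 0, so c and g3 are equal.
Every assignment with g5 = 0 has c = 0; there are 8 such assignment(s).

0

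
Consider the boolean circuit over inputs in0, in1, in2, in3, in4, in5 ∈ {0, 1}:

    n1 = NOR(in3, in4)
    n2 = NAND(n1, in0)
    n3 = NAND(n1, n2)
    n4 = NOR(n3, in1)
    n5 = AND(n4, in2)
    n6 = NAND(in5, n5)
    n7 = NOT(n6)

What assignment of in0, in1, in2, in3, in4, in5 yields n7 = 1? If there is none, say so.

in0=0, in1=0, in2=1, in3=0, in4=0, in5=1

n7 = NOT(n6) must be 1, so n6 = 0.
Check with in0=0, in1=0, in2=1, in3=0, in4=0, in5=1:
n1 = NOR(in3, in4) = NOR(0, 0) = 1
n2 = NAND(n1, in0) = NAND(1, 0) = 1
n3 = NAND(n1, n2) = NAND(1, 1) = 0
n4 = NOR(n3, in1) = NOR(0, 0) = 1
n5 = AND(n4, in2) = AND(1, 1) = 1
n6 = NAND(in5, n5) = NAND(1, 1) = 0
n7 = NOT(n6) = NOT 0 = 1
So n7 = 1 as required.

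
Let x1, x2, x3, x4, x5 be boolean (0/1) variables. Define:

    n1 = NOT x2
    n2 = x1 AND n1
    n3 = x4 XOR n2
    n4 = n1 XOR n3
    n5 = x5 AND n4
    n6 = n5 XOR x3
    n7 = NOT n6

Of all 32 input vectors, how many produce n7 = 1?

16

n7 = NOT n6 must be 1, so n6 = 0.
n6 = n5 XOR x3 must be 0, so n5 and x3 are equal.
Enumerating the 32 input combinations, 16 give n7 = 1 and 16 give n7 = 0.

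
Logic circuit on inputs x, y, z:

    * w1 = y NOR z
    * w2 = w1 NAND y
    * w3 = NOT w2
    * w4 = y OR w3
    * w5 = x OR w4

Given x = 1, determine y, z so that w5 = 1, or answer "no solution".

y=0, z=0

Check with x = 1 and y=0, z=0:
w1 = y NOR z = 0 NOR 0 = 1
w2 = w1 NAND y = 1 NAND 0 = 1
w3 = NOT w2 = NOT 1 = 0
w4 = y OR w3 = 0 OR 0 = 0
w5 = x OR w4 = 1 OR 0 = 1
So w5 = 1.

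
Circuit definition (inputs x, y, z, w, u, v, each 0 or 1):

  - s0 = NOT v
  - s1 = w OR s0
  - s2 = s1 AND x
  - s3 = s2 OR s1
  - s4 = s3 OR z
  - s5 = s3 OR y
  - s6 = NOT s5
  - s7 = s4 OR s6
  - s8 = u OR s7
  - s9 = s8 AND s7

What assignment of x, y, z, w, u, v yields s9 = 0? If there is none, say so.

s9 = s8 AND s7 must be 0, so at least one of s8, s7 is 0.
Check with x=1, y=1, z=0, w=0, u=1, v=1:
s0 = NOT v = NOT 1 = 0
s1 = w OR s0 = 0 OR 0 = 0
s2 = s1 AND x = 0 AND 1 = 0
s3 = s2 OR s1 = 0 OR 0 = 0
s4 = s3 OR z = 0 OR 0 = 0
s5 = s3 OR y = 0 OR 1 = 1
s6 = NOT s5 = NOT 1 = 0
s7 = s4 OR s6 = 0 OR 0 = 0
s8 = u OR s7 = 1 OR 0 = 1
s9 = s8 AND s7 = 1 AND 0 = 0
So s9 = 0 as required.

x=1, y=1, z=0, w=0, u=1, v=1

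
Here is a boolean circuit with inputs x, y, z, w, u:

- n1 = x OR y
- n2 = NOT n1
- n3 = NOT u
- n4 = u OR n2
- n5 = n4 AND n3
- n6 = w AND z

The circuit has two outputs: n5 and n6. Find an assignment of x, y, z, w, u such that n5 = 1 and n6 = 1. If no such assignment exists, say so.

x=0 y=0 z=1 w=1 u=0

Check with x=0 y=0 z=1 w=1 u=0:
n1 = x OR y = 0 OR 0 = 0
n2 = NOT n1 = NOT 0 = 1
n3 = NOT u = NOT 0 = 1
n4 = u OR n2 = 0 OR 1 = 1
n5 = n4 AND n3 = 1 AND 1 = 1
n6 = w AND z = 1 AND 1 = 1
So n5 = 1 and n6 = 1.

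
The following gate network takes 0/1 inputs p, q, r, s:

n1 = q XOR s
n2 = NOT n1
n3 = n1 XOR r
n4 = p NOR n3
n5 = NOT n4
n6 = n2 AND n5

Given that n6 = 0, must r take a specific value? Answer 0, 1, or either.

Both values of r occur among assignments with n6 = 0:
  r=0: p=0, q=0, r=0, s=0
  r=1: p=0, q=0, r=1, s=1

either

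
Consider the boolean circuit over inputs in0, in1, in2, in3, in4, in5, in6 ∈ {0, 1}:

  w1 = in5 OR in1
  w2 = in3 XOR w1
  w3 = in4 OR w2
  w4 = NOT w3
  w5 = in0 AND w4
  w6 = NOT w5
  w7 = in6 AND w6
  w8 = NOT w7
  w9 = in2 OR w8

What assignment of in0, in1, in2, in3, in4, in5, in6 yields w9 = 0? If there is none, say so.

Check with in0=0, in1=1, in2=0, in3=0, in4=1, in5=0, in6=1:
w1 = in5 OR in1 = 0 OR 1 = 1
w2 = in3 XOR w1 = 0 XOR 1 = 1
w3 = in4 OR w2 = 1 OR 1 = 1
w4 = NOT w3 = NOT 1 = 0
w5 = in0 AND w4 = 0 AND 0 = 0
w6 = NOT w5 = NOT 0 = 1
w7 = in6 AND w6 = 1 AND 1 = 1
w8 = NOT w7 = NOT 1 = 0
w9 = in2 OR w8 = 0 OR 0 = 0
So w9 = 0 as required.

in0=0, in1=1, in2=0, in3=0, in4=1, in5=0, in6=1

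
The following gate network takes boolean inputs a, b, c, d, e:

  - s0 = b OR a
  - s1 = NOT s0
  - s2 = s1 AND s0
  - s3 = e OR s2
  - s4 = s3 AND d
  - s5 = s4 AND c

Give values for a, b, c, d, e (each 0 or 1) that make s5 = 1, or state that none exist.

a=0, b=1, c=1, d=1, e=1

s5 = s4 AND c must be 1, so both s4 = 1 and c = 1.
s4 = s3 AND d must be 1, so both s3 = 1 and d = 1.
s3 = e OR s2 must be 1, so at least one of e, s2 is 1.
Check with a=0, b=1, c=1, d=1, e=1:
s0 = b OR a = 1 OR 0 = 1
s1 = NOT s0 = NOT 1 = 0
s2 = s1 AND s0 = 0 AND 1 = 0
s3 = e OR s2 = 1 OR 0 = 1
s4 = s3 AND d = 1 AND 1 = 1
s5 = s4 AND c = 1 AND 1 = 1
So s5 = 1 as required.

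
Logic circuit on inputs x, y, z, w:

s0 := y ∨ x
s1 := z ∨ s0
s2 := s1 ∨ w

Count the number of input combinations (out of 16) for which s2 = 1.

15

s2 = s1 ∨ w must be 1, so at least one of s1, w is 1.
Enumerating the 16 input combinations, 15 give s2 = 1 and 1 give s2 = 0.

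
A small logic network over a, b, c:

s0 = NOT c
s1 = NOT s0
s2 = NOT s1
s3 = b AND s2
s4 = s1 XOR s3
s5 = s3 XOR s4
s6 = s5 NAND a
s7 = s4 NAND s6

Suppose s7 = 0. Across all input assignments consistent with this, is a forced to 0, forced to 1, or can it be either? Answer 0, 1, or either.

either

Both values of a occur among assignments with s7 = 0:
  a=0: a=0, b=0, c=1
  a=1: a=1, b=1, c=0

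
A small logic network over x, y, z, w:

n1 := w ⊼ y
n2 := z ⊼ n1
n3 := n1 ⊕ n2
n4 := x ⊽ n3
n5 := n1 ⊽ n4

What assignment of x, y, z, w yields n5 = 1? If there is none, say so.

n5 = n1 ⊽ n4 must be 1, so both n1 = 0 and n4 = 0.
n1 = w ⊼ y must be 0, so both w = 1 and y = 1.
Check with x=1, y=1, z=1, w=1:
n1 = w ⊼ y = 1 ⊼ 1 = 0
n2 = z ⊼ n1 = 1 ⊼ 0 = 1
n3 = n1 ⊕ n2 = 0 ⊕ 1 = 1
n4 = x ⊽ n3 = 1 ⊽ 1 = 0
n5 = n1 ⊽ n4 = 0 ⊽ 0 = 1
So n5 = 1 as required.

x=1, y=1, z=1, w=1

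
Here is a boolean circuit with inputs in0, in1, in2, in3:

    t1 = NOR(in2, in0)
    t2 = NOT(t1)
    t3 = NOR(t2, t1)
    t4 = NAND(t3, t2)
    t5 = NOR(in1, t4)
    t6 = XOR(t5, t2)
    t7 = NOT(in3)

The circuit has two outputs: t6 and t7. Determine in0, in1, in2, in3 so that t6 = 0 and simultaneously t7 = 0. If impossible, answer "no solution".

in0=0, in1=1, in2=0, in3=1

Check with in0=0, in1=1, in2=0, in3=1:
t1 = NOR(in2, in0) = NOR(0, 0) = 1
t2 = NOT(t1) = NOT 1 = 0
t3 = NOR(t2, t1) = NOR(0, 1) = 0
t4 = NAND(t3, t2) = NAND(0, 0) = 1
t5 = NOR(in1, t4) = NOR(1, 1) = 0
t6 = XOR(t5, t2) = XOR(0, 0) = 0
t7 = NOT(in3) = NOT 1 = 0
So t6 = 0 and t7 = 0.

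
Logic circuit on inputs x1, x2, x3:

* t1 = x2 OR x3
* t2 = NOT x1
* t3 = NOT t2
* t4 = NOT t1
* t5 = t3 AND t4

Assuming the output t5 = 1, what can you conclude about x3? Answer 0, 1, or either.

0

t5 = t3 AND t4 must be 1, so both t3 = 1 and t4 = 1.
Every assignment with t5 = 1 has x3 = 0; there are 1 such assignment(s).
  x1=1, x2=0, x3=0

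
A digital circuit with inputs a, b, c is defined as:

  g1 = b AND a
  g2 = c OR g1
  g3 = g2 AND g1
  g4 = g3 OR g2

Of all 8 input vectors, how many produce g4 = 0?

g4 = g3 OR g2 must be 0, so both g3 = 0 and g2 = 0.
g3 = g2 AND g1 must be 0, so at least one of g2, g1 is 0.
g2 = c OR g1 must be 0, so both c = 0 and g1 = 0.
Satisfying assignments:
  a=0, b=0, c=0
  a=0, b=1, c=0
  a=1, b=0, c=0

3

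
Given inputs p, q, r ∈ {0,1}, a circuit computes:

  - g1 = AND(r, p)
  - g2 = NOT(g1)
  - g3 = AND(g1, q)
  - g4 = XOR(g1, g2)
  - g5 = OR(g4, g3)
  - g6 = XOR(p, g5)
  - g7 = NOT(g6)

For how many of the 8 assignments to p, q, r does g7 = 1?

4

g7 = NOT(g6) must be 1, so g6 = 0.
g6 = XOR(p, g5) must be 0, so p and g5 are equal.
Satisfying assignments:
  p=1, q=0, r=0
  p=1, q=0, r=1
  p=1, q=1, r=0
  p=1, q=1, r=1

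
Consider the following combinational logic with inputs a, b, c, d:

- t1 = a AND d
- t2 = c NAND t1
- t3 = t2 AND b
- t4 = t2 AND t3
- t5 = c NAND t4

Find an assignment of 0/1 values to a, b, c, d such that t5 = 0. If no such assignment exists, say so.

a=1 b=1 c=1 d=0

Check with a=1 b=1 c=1 d=0:
t1 = a AND d = 1 AND 0 = 0
t2 = c NAND t1 = 1 NAND 0 = 1
t3 = t2 AND b = 1 AND 1 = 1
t4 = t2 AND t3 = 1 AND 1 = 1
t5 = c NAND t4 = 1 NAND 1 = 0
So t5 = 0 as required.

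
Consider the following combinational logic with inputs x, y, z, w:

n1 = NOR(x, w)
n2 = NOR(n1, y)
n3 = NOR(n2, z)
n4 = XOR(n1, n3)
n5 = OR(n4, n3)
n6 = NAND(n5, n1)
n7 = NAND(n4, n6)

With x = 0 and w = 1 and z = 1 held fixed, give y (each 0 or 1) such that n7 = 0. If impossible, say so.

With x = 0 and w = 1 and z = 1 fixed, none of the 2 settings of y give n7 = 0.
For example, with y=0:
n1 = NOR(x, w) = NOR(0, 1) = 0
n2 = NOR(n1, y) = NOR(0, 0) = 1
n3 = NOR(n2, z) = NOR(1, 1) = 0
n4 = XOR(n1, n3) = XOR(0, 0) = 0
n5 = OR(n4, n3) = OR(0, 0) = 0
n6 = NAND(n5, n1) = NAND(0, 0) = 1
n7 = NAND(n4, n6) = NAND(0, 1) = 1
giving n7 = 1 ≠ 0.

no solution exists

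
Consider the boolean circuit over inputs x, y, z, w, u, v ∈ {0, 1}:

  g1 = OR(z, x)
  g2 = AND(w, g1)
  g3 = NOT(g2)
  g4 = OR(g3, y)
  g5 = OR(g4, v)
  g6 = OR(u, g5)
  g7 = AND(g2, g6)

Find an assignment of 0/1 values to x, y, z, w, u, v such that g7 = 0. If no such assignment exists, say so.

x=0, y=1, z=1, w=0, u=0, v=0

g7 = AND(g2, g6) must be 0, so at least one of g2, g6 is 0.
Check with x=0, y=1, z=1, w=0, u=0, v=0:
g1 = OR(z, x) = OR(1, 0) = 1
g2 = AND(w, g1) = AND(0, 1) = 0
g3 = NOT(g2) = NOT 0 = 1
g4 = OR(g3, y) = OR(1, 1) = 1
g5 = OR(g4, v) = OR(1, 0) = 1
g6 = OR(u, g5) = OR(0, 1) = 1
g7 = AND(g2, g6) = AND(0, 1) = 0
So g7 = 0 as required.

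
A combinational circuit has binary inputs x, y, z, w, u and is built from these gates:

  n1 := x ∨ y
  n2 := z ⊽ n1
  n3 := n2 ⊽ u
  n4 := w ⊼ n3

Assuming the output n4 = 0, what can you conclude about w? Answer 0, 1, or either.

1

n4 = w ⊼ n3 must be 0, so both w = 1 and n3 = 1.
n3 = n2 ⊽ u must be 1, so both n2 = 0 and u = 0.
Every assignment with n4 = 0 has w = 1; there are 7 such assignment(s).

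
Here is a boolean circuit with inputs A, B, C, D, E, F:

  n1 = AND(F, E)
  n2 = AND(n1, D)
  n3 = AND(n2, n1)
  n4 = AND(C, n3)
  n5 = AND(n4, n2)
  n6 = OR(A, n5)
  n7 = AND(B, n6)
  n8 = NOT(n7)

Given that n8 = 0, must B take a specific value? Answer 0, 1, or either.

n8 = NOT(n7) must be 0, so n7 = 1.
Every assignment with n8 = 0 has B = 1; there are 17 such assignment(s).

1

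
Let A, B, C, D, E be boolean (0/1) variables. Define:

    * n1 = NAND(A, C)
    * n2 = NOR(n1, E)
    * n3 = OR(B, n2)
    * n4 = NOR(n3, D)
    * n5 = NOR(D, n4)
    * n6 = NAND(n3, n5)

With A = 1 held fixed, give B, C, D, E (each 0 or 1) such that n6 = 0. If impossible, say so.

B=1 C=1 D=0 E=1

n6 = NAND(n3, n5) must be 0, so both n3 = 1 and n5 = 1.
Check with A = 1 and B=1, C=1, D=0, E=1:
n1 = NAND(A, C) = NAND(1, 1) = 0
n2 = NOR(n1, E) = NOR(0, 1) = 0
n3 = OR(B, n2) = OR(1, 0) = 1
n4 = NOR(n3, D) = NOR(1, 0) = 0
n5 = NOR(D, n4) = NOR(0, 0) = 1
n6 = NAND(n3, n5) = NAND(1, 1) = 0
So n6 = 0.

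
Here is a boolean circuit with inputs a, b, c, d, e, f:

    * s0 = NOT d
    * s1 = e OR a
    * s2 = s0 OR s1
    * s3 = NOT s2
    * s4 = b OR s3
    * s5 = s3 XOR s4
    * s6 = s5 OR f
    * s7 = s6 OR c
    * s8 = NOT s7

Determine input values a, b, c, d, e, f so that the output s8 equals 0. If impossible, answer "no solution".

s8 = NOT s7 must be 0, so s7 = 1.
s7 = s6 OR c must be 1, so at least one of s6, c is 1.
Check with a=0, b=1, c=1, d=0, e=0, f=1:
s0 = NOT d = NOT 0 = 1
s1 = e OR a = 0 OR 0 = 0
s2 = s0 OR s1 = 1 OR 0 = 1
s3 = NOT s2 = NOT 1 = 0
s4 = b OR s3 = 1 OR 0 = 1
s5 = s3 XOR s4 = 0 XOR 1 = 1
s6 = s5 OR f = 1 OR 1 = 1
s7 = s6 OR c = 1 OR 1 = 1
s8 = NOT s7 = NOT 1 = 0
So s8 = 0 as required.

a=0, b=1, c=1, d=0, e=0, f=1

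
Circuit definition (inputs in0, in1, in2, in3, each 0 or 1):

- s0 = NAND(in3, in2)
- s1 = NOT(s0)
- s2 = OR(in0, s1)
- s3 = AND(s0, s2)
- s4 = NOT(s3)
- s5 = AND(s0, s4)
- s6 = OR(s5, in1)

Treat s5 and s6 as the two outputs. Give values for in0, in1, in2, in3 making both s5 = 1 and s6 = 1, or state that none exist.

Check with in0=0 in1=0 in2=0 in3=1:
s0 = NAND(in3, in2) = NAND(1, 0) = 1
s1 = NOT(s0) = NOT 1 = 0
s2 = OR(in0, s1) = OR(0, 0) = 0
s3 = AND(s0, s2) = AND(1, 0) = 0
s4 = NOT(s3) = NOT 0 = 1
s5 = AND(s0, s4) = AND(1, 1) = 1
s6 = OR(s5, in1) = OR(1, 0) = 1
So s5 = 1 and s6 = 1.

in0=0 in1=0 in2=0 in3=1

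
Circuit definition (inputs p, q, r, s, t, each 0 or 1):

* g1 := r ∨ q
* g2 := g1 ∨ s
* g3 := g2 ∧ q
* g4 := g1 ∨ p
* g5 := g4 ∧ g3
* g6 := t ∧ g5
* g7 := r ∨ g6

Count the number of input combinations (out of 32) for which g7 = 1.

g7 = r ∨ g6 must be 1, so at least one of r, g6 is 1.
Enumerating the 32 input combinations, 20 give g7 = 1 and 12 give g7 = 0.

20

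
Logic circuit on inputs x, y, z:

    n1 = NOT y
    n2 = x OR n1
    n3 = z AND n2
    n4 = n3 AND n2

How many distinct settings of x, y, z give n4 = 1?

3

n4 = n3 AND n2 must be 1, so both n3 = 1 and n2 = 1.
Satisfying assignments:
  x=0, y=0, z=1
  x=1, y=0, z=1
  x=1, y=1, z=1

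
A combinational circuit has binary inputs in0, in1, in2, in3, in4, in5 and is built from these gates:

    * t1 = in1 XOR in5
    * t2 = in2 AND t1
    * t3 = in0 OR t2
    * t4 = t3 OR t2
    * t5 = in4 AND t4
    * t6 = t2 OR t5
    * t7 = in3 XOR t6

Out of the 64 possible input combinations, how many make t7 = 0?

t7 = in3 XOR t6 must be 0, so in3 and t6 are equal.
Enumerating the 64 input combinations, 32 give t7 = 0 and 32 give t7 = 1.

32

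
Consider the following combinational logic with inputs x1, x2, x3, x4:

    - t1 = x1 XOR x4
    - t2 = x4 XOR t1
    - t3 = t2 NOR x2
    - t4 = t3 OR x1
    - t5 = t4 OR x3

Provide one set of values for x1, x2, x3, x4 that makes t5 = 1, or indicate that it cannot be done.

x1=0, x2=1, x3=1, x4=0

t5 = t4 OR x3 must be 1, so at least one of t4, x3 is 1.
Check with x1=0, x2=1, x3=1, x4=0:
t1 = x1 XOR x4 = 0 XOR 0 = 0
t2 = x4 XOR t1 = 0 XOR 0 = 0
t3 = t2 NOR x2 = 0 NOR 1 = 0
t4 = t3 OR x1 = 0 OR 0 = 0
t5 = t4 OR x3 = 0 OR 1 = 1
So t5 = 1 as required.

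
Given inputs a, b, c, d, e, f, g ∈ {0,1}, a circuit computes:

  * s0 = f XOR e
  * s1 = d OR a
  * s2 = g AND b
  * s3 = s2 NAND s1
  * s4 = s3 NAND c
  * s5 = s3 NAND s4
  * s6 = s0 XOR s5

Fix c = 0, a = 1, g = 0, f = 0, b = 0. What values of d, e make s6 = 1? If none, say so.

d=1, e=1

Check with c = 0, a = 1, g = 0, f = 0, b = 0 and d=1, e=1:
s0 = f XOR e = 0 XOR 1 = 1
s1 = d OR a = 1 OR 1 = 1
s2 = g AND b = 0 AND 0 = 0
s3 = s2 NAND s1 = 0 NAND 1 = 1
s4 = s3 NAND c = 1 NAND 0 = 1
s5 = s3 NAND s4 = 1 NAND 1 = 0
s6 = s0 XOR s5 = 1 XOR 0 = 1
So s6 = 1.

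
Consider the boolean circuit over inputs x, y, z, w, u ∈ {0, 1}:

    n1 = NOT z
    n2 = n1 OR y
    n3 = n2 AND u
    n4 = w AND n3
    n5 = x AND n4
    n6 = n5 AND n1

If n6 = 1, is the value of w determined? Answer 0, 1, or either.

1

n6 = n5 AND n1 must be 1, so both n5 = 1 and n1 = 1.
n5 = x AND n4 must be 1, so both x = 1 and n4 = 1.
Every assignment with n6 = 1 has w = 1; there are 2 such assignment(s).
  x=1, y=0, z=0, w=1, u=1
  x=1, y=1, z=0, w=1, u=1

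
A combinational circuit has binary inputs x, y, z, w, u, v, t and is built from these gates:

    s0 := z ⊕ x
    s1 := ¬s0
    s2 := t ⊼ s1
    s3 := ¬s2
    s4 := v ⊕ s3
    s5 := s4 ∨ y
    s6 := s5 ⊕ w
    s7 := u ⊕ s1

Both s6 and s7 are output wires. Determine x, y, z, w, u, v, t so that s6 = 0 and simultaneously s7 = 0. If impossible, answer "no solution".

x=1, y=0, z=1, w=1, u=1, v=0, t=1

Check with x=1, y=0, z=1, w=1, u=1, v=0, t=1:
s0 = z ⊕ x = 1 ⊕ 1 = 0
s1 = ¬s0 = ¬0 = 1
s2 = t ⊼ s1 = 1 ⊼ 1 = 0
s3 = ¬s2 = ¬0 = 1
s4 = v ⊕ s3 = 0 ⊕ 1 = 1
s5 = s4 ∨ y = 1 ∨ 0 = 1
s6 = s5 ⊕ w = 1 ⊕ 1 = 0
s7 = u ⊕ s1 = 1 ⊕ 1 = 0
So s6 = 0 and s7 = 0.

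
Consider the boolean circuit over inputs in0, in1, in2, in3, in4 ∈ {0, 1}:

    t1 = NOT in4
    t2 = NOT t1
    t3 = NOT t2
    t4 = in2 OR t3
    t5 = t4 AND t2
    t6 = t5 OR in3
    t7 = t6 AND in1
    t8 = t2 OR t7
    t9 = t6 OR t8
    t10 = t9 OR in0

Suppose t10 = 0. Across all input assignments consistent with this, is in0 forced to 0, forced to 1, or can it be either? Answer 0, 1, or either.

0

t10 = t9 OR in0 must be 0, so both t9 = 0 and in0 = 0.
t9 = t6 OR t8 must be 0, so both t6 = 0 and t8 = 0.
t6 = t5 OR in3 must be 0, so both t5 = 0 and in3 = 0.
Every assignment with t10 = 0 has in0 = 0; there are 4 such assignment(s).
  in0=0, in1=0, in2=0, in3=0, in4=0
  in0=0, in1=0, in2=1, in3=0, in4=0
  in0=0, in1=1, in2=0, in3=0, in4=0
  in0=0, in1=1, in2=1, in3=0, in4=0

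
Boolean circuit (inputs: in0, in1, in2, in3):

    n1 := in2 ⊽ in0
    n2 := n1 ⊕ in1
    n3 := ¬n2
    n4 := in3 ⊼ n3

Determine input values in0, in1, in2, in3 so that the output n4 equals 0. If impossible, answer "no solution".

in0=0 in1=1 in2=0 in3=1

n4 = in3 ⊼ n3 must be 0, so both in3 = 1 and n3 = 1.
n3 = ¬n2 must be 1, so n2 = 0.
Check with in0=0 in1=1 in2=0 in3=1:
n1 = in2 ⊽ in0 = 0 ⊽ 0 = 1
n2 = n1 ⊕ in1 = 1 ⊕ 1 = 0
n3 = ¬n2 = ¬0 = 1
n4 = in3 ⊼ n3 = 1 ⊼ 1 = 0
So n4 = 0 as required.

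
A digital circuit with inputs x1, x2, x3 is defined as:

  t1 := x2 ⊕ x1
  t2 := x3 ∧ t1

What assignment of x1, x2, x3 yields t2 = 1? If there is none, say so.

x1=0, x2=1, x3=1

t2 = x3 ∧ t1 must be 1, so both x3 = 1 and t1 = 1.
Check with x1=0, x2=1, x3=1:
t1 = x2 ⊕ x1 = 1 ⊕ 0 = 1
t2 = x3 ∧ t1 = 1 ∧ 1 = 1
So t2 = 1 as required.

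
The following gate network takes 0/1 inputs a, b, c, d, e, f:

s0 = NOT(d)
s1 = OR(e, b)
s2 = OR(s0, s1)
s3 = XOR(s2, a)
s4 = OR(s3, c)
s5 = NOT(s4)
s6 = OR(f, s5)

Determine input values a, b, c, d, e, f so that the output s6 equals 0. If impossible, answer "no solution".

s6 = OR(f, s5) must be 0, so both f = 0 and s5 = 0.
Check with a=0, b=0, c=1, d=0, e=1, f=0:
s0 = NOT(d) = NOT 0 = 1
s1 = OR(e, b) = OR(1, 0) = 1
s2 = OR(s0, s1) = OR(1, 1) = 1
s3 = XOR(s2, a) = XOR(1, 0) = 1
s4 = OR(s3, c) = OR(1, 1) = 1
s5 = NOT(s4) = NOT 1 = 0
s6 = OR(f, s5) = OR(0, 0) = 0
So s6 = 0 as required.

a=0, b=0, c=1, d=0, e=1, f=0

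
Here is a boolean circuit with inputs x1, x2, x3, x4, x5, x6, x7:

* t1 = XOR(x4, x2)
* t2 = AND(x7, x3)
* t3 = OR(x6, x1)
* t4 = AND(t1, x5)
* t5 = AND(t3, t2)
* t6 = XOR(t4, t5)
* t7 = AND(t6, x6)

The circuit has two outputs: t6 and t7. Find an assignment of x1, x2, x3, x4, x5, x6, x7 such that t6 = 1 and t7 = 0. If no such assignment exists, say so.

x1=0, x2=0, x3=1, x4=1, x5=1, x6=0, x7=1

Check with x1=0, x2=0, x3=1, x4=1, x5=1, x6=0, x7=1:
t1 = XOR(x4, x2) = XOR(1, 0) = 1
t2 = AND(x7, x3) = AND(1, 1) = 1
t3 = OR(x6, x1) = OR(0, 0) = 0
t4 = AND(t1, x5) = AND(1, 1) = 1
t5 = AND(t3, t2) = AND(0, 1) = 0
t6 = XOR(t4, t5) = XOR(1, 0) = 1
t7 = AND(t6, x6) = AND(1, 0) = 0
So t6 = 1 and t7 = 0.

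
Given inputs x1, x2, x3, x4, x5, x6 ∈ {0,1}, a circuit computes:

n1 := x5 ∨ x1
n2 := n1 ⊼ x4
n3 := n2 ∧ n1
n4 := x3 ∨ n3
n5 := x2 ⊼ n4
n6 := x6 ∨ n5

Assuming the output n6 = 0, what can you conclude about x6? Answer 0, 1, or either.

0

n6 = x6 ∨ n5 must be 0, so both x6 = 0 and n5 = 0.
n5 = x2 ⊼ n4 must be 0, so both x2 = 1 and n4 = 1.
n4 = x3 ∨ n3 must be 1, so at least one of x3, n3 is 1.
Every assignment with n6 = 0 has x6 = 0; there are 11 such assignment(s).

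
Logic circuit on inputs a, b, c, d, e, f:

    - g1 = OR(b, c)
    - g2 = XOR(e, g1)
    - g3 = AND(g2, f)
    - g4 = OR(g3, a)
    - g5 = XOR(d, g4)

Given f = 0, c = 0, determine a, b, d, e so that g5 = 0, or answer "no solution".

g5 = XOR(d, g4) must be 0, so d and g4 are equal.
Check with f = 0, c = 0 and a=0, b=1, d=0, e=0:
g1 = OR(b, c) = OR(1, 0) = 1
g2 = XOR(e, g1) = XOR(0, 1) = 1
g3 = AND(g2, f) = AND(1, 0) = 0
g4 = OR(g3, a) = OR(0, 0) = 0
g5 = XOR(d, g4) = XOR(0, 0) = 0
So g5 = 0.

a=0, b=1, d=0, e=0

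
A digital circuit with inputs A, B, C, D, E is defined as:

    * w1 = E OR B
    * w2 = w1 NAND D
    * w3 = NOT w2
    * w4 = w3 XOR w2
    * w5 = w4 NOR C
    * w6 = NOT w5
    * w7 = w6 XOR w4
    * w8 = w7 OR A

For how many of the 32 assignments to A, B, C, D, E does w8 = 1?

16

w8 = w7 OR A must be 1, so at least one of w7, A is 1.
Enumerating the 32 input combinations, 16 give w8 = 1 and 16 give w8 = 0.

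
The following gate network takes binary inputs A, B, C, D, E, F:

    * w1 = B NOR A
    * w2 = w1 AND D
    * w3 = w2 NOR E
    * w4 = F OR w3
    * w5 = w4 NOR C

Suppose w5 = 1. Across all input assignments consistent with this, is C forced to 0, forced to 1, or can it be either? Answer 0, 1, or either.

w5 = w4 NOR C must be 1, so both w4 = 0 and C = 0.
Every assignment with w5 = 1 has C = 0; there are 9 such assignment(s).

0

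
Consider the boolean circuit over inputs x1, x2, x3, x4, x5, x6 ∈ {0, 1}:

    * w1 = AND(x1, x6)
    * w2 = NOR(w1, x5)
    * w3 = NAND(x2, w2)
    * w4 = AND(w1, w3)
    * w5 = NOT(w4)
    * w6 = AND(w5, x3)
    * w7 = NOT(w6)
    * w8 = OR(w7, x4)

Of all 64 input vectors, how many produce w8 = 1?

52

w8 = OR(w7, x4) must be 1, so at least one of w7, x4 is 1.
Enumerating the 64 input combinations, 52 give w8 = 1 and 12 give w8 = 0.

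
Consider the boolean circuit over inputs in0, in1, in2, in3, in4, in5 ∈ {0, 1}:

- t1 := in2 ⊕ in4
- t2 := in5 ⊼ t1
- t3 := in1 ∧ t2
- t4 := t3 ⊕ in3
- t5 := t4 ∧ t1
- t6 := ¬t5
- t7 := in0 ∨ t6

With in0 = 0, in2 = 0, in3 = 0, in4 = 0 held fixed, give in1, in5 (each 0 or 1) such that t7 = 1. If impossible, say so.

in1=1, in5=1

Check with in0 = 0, in2 = 0, in3 = 0, in4 = 0 and in1=1, in5=1:
t1 = in2 ⊕ in4 = 0 ⊕ 0 = 0
t2 = in5 ⊼ t1 = 1 ⊼ 0 = 1
t3 = in1 ∧ t2 = 1 ∧ 1 = 1
t4 = t3 ⊕ in3 = 1 ⊕ 0 = 1
t5 = t4 ∧ t1 = 1 ∧ 0 = 0
t6 = ¬t5 = ¬0 = 1
t7 = in0 ∨ t6 = 0 ∨ 1 = 1
So t7 = 1.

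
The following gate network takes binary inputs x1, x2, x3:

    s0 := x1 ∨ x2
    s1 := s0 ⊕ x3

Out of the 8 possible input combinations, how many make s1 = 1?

s1 = s0 ⊕ x3 must be 1, so s0 and x3 differ.
Enumerating the 8 input combinations, 4 give s1 = 1 and 4 give s1 = 0.

4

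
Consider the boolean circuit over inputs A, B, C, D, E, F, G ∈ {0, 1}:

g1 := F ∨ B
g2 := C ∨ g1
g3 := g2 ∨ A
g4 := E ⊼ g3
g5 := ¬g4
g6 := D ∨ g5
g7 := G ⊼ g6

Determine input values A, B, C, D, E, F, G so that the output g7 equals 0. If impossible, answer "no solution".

A=1, B=1, C=1, D=0, E=1, F=0, G=1

g7 = G ⊼ g6 must be 0, so both G = 1 and g6 = 1.
g6 = D ∨ g5 must be 1, so at least one of D, g5 is 1.
Check with A=1, B=1, C=1, D=0, E=1, F=0, G=1:
g1 = F ∨ B = 0 ∨ 1 = 1
g2 = C ∨ g1 = 1 ∨ 1 = 1
g3 = g2 ∨ A = 1 ∨ 1 = 1
g4 = E ⊼ g3 = 1 ⊼ 1 = 0
g5 = ¬g4 = ¬0 = 1
g6 = D ∨ g5 = 0 ∨ 1 = 1
g7 = G ⊼ g6 = 1 ⊼ 1 = 0
So g7 = 0 as required.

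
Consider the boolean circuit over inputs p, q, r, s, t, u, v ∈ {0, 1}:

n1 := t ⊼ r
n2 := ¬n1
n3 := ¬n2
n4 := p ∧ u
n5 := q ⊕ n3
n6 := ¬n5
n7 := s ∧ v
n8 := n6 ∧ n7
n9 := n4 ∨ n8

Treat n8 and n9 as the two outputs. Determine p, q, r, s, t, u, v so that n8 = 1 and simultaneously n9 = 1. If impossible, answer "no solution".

Check with p=1 q=0 r=1 s=1 t=1 u=0 v=1:
n1 = t ⊼ r = 1 ⊼ 1 = 0
n2 = ¬n1 = ¬0 = 1
n3 = ¬n2 = ¬1 = 0
n4 = p ∧ u = 1 ∧ 0 = 0
n5 = q ⊕ n3 = 0 ⊕ 0 = 0
n6 = ¬n5 = ¬0 = 1
n7 = s ∧ v = 1 ∧ 1 = 1
n8 = n6 ∧ n7 = 1 ∧ 1 = 1
n9 = n4 ∨ n8 = 0 ∨ 1 = 1
So n8 = 1 and n9 = 1.

p=1 q=0 r=1 s=1 t=1 u=0 v=1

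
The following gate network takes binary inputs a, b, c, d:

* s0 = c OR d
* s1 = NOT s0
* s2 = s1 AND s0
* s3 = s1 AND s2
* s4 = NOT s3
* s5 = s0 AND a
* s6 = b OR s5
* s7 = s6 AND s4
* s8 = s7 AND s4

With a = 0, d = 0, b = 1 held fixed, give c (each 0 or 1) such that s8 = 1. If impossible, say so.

c=0

Check with a = 0, d = 0, b = 1 and c=0:
s0 = c OR d = 0 OR 0 = 0
s1 = NOT s0 = NOT 0 = 1
s2 = s1 AND s0 = 1 AND 0 = 0
s3 = s1 AND s2 = 1 AND 0 = 0
s4 = NOT s3 = NOT 0 = 1
s5 = s0 AND a = 0 AND 0 = 0
s6 = b OR s5 = 1 OR 0 = 1
s7 = s6 AND s4 = 1 AND 1 = 1
s8 = s7 AND s4 = 1 AND 1 = 1
So s8 = 1.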